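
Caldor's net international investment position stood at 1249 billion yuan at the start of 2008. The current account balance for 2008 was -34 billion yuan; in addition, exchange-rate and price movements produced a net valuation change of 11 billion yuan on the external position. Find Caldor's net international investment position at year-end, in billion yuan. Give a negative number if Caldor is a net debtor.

Change in NIIP = current account + net valuation change = -34 + 11 = -23
End-of-year NIIP = 1249 + (-23) = 1226

1226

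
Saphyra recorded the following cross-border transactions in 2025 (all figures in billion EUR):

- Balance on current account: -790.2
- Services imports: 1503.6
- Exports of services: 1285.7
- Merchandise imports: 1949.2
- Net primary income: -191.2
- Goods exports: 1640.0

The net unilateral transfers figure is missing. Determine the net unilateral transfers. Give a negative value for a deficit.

Current account = goods balance + services balance + net primary income + net secondary income
Sum of the known components = -718.3
Net unilateral transfers = CA - (known components) = -790.2 - (-718.3) = -71.9

-71.9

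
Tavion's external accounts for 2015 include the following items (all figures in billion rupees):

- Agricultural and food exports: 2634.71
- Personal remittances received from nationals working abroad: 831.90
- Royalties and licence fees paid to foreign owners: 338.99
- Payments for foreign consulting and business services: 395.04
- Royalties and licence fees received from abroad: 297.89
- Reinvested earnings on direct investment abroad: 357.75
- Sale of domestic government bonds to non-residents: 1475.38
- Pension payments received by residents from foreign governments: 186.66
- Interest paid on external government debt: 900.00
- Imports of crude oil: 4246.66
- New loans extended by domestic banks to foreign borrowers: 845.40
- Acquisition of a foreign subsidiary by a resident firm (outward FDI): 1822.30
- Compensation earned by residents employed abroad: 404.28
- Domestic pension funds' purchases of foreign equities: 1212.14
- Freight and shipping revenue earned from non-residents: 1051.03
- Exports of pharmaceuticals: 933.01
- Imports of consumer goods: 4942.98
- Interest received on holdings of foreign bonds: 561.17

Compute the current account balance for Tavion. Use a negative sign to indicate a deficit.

-3565.27

Goods: -4942.98 - 4246.66 + 2634.71 + 933.01 = -5621.92
Services: 1051.03 - 338.99 - 395.04 + 297.89 = 614.89
Primary income: 357.75 + 404.28 - 900.00 + 561.17 = 423.20
Secondary income: 831.90 + 186.66 = 1018.56
Current account = (-5621.92) + 614.89 + 423.20 + 1018.56 = -3565.27
(Excluded from the current account — financial account: sale of domestic government bonds to non-residents 1475.38, new loans extended by domestic banks to foreign borrowers 845.40, acquisition of a foreign subsidiary by a resident firm (outward FDI) 1822.30, domestic pension funds' purchases of foreign equities 1212.14.)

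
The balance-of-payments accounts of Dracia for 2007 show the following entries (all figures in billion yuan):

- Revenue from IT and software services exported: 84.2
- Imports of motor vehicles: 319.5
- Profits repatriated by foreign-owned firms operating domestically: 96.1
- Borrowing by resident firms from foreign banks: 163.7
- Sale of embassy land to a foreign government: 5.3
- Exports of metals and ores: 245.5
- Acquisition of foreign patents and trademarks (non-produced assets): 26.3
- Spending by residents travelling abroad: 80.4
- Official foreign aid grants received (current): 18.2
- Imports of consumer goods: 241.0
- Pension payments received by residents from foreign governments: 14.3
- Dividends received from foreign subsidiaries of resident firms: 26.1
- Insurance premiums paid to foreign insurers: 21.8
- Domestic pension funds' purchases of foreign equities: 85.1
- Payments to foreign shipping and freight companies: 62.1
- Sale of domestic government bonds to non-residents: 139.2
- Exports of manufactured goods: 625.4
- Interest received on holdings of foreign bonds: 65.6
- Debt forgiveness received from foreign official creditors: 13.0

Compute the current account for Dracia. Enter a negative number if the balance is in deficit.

258.4

Goods: 245.5 - 319.5 + 625.4 - 241.0 = 310.4
Services: 84.2 - 80.4 - 62.1 - 21.8 = -80.1
Primary income: 26.1 + 65.6 - 96.1 = -4.4
Secondary income: 14.3 + 18.2 = 32.5
Current account = 310.4 + (-80.1) + (-4.4) + 32.5 = 258.4
(Excluded from the current account — financial account: borrowing by resident firms from foreign banks 163.7, domestic pension funds' purchases of foreign equities 85.1, sale of domestic government bonds to non-residents 139.2; capital account: sale of embassy land to a foreign government 5.3, acquisition of foreign patents and trademarks (non-produced assets) 26.3, debt forgiveness received from foreign official creditors 13.0.)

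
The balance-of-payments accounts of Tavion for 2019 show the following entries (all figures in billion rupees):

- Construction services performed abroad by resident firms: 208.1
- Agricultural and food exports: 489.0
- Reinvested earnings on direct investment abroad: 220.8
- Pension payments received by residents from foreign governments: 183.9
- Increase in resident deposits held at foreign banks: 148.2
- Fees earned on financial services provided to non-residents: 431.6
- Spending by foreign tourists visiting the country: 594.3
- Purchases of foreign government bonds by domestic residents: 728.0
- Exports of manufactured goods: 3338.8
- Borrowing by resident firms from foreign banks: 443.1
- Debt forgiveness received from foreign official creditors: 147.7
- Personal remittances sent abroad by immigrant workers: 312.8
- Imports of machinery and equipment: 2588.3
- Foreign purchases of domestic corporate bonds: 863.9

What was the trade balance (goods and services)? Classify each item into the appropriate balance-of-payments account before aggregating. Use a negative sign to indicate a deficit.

Goods: 489.0 + 3338.8 - 2588.3 = 1239.5
Services: 431.6 + 208.1 + 594.3 = 1234.0
Trade balance = 1239.5 + 1234.0 = 2473.5
(Excluded from the trade balance — primary income: reinvested earnings on direct investment abroad 220.8; secondary income: pension payments received by residents from foreign governments 183.9, personal remittances sent abroad by immigrant workers 312.8; financial account: increase in resident deposits held at foreign banks 148.2, purchases of foreign government bonds by domestic residents 728.0, borrowing by resident firms from foreign banks 443.1, foreign purchases of domestic corporate bonds 863.9; capital account: debt forgiveness received from foreign official creditors 147.7.)

2473.5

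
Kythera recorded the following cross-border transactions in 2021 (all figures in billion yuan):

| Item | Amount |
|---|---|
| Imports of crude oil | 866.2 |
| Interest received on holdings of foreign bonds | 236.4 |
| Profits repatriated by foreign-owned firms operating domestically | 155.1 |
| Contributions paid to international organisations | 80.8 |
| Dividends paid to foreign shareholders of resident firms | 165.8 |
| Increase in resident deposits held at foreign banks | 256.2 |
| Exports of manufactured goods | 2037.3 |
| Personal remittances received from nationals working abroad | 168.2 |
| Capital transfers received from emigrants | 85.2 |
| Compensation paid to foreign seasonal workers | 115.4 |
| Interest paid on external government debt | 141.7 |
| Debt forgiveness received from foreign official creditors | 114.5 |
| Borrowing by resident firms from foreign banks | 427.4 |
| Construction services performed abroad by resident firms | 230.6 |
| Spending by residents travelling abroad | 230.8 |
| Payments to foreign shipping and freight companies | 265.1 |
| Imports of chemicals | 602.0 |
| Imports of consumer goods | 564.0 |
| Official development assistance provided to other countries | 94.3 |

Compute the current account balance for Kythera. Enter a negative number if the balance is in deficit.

-608.7

Goods: -564.0 - 602.0 - 866.2 + 2037.3 = 5.1
Services: -230.8 - 265.1 + 230.6 = -265.3
Primary income: -115.4 - 155.1 + 236.4 - 165.8 - 141.7 = -341.6
Secondary income: -94.3 - 80.8 + 168.2 = -6.9
Current account = 5.1 + (-265.3) + (-341.6) + (-6.9) = -608.7
(Excluded from the current account — financial account: increase in resident deposits held at foreign banks 256.2, borrowing by resident firms from foreign banks 427.4; capital account: capital transfers received from emigrants 85.2, debt forgiveness received from foreign official creditors 114.5.)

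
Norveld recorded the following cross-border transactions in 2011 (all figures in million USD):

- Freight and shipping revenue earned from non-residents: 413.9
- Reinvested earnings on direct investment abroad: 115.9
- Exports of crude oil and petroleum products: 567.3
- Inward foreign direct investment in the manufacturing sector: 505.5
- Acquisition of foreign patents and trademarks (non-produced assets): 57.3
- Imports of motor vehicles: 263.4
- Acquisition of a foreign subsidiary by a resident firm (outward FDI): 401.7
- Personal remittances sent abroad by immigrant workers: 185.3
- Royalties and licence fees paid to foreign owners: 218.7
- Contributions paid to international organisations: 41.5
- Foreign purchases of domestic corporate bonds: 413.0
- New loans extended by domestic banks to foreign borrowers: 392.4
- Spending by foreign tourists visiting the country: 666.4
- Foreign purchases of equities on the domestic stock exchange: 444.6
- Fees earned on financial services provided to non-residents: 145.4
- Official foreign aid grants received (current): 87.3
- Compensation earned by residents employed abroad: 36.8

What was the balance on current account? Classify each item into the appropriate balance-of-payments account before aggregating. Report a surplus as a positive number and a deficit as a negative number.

1324.1

Goods: 567.3 - 263.4 = 303.9
Services: 413.9 + 145.4 + 666.4 - 218.7 = 1007.0
Primary income: 115.9 + 36.8 = 152.7
Secondary income: 87.3 - 41.5 - 185.3 = -139.5
Current account = 303.9 + 1007.0 + 152.7 + (-139.5) = 1324.1
(Excluded from the current account — financial account: inward foreign direct investment in the manufacturing sector 505.5, acquisition of a foreign subsidiary by a resident firm (outward FDI) 401.7, foreign purchases of domestic corporate bonds 413.0, new loans extended by domestic banks to foreign borrowers 392.4, foreign purchases of equities on the domestic stock exchange 444.6; capital account: acquisition of foreign patents and trademarks (non-produced assets) 57.3.)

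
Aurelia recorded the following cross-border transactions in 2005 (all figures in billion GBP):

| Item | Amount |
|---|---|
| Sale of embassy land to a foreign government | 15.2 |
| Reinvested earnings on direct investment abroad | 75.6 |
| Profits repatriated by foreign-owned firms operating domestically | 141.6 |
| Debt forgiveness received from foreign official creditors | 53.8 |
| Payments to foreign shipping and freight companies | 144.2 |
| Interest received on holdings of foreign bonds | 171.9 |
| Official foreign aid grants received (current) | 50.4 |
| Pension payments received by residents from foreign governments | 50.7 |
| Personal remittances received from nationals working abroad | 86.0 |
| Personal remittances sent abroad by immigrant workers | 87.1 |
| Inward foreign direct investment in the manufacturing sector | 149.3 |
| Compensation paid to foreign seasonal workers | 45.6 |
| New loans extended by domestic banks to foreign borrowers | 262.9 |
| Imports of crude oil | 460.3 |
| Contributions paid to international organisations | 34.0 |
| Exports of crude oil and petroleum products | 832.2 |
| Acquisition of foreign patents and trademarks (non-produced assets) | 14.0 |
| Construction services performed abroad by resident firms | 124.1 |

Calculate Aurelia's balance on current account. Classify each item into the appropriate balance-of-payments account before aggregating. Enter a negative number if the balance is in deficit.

Goods: -460.3 + 832.2 = 371.9
Services: 124.1 - 144.2 = -20.1
Primary income: 75.6 - 141.6 - 45.6 + 171.9 = 60.3
Secondary income: 86.0 - 87.1 + 50.4 - 34.0 + 50.7 = 66.0
Current account = 371.9 + (-20.1) + 60.3 + 66.0 = 478.1
(Excluded from the current account — capital account: sale of embassy land to a foreign government 15.2, debt forgiveness received from foreign official creditors 53.8, acquisition of foreign patents and trademarks (non-produced assets) 14.0; financial account: inward foreign direct investment in the manufacturing sector 149.3, new loans extended by domestic banks to foreign borrowers 262.9.)

478.1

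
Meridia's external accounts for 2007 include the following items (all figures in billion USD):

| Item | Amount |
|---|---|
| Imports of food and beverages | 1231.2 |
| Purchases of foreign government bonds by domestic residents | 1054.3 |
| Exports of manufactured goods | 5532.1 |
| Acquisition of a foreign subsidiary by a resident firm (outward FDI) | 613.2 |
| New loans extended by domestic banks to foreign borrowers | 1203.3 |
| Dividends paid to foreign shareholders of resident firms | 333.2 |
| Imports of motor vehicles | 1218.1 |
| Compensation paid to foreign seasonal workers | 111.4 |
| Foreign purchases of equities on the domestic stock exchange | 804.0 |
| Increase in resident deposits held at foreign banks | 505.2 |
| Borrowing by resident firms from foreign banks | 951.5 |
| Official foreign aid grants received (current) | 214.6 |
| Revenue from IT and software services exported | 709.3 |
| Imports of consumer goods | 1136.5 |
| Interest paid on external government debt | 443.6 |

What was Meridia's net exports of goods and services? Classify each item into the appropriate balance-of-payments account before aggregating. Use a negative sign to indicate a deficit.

Goods: -1231.2 - 1136.5 - 1218.1 + 5532.1 = 1946.3
Services: 709.3
Trade balance = 1946.3 + 709.3 = 2655.6
(Excluded from the trade balance — financial account: purchases of foreign government bonds by domestic residents 1054.3, acquisition of a foreign subsidiary by a resident firm (outward FDI) 613.2, new loans extended by domestic banks to foreign borrowers 1203.3, foreign purchases of equities on the domestic stock exchange 804.0, increase in resident deposits held at foreign banks 505.2, borrowing by resident firms from foreign banks 951.5; primary income: dividends paid to foreign shareholders of resident firms 333.2, compensation paid to foreign seasonal workers 111.4, interest paid on external government debt 443.6; secondary income: official foreign aid grants received (current) 214.6.)

2655.6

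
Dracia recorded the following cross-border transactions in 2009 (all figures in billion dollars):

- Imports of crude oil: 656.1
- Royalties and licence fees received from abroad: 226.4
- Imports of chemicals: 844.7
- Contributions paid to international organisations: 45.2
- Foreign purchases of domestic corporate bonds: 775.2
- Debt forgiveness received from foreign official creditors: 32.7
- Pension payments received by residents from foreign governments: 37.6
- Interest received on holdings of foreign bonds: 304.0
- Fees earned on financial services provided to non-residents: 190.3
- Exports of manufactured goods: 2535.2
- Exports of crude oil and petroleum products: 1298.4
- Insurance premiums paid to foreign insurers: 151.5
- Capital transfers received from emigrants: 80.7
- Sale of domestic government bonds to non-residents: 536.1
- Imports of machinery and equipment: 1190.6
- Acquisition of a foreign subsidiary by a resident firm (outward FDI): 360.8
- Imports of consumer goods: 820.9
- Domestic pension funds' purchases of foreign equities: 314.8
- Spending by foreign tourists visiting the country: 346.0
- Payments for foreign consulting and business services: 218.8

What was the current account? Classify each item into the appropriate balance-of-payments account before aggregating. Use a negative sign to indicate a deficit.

Goods: 1298.4 - 656.1 - 820.9 - 844.7 + 2535.2 - 1190.6 = 321.3
Services: 346.0 + 190.3 - 218.8 - 151.5 + 226.4 = 392.4
Primary income: 304.0
Secondary income: -45.2 + 37.6 = -7.6
Current account = 321.3 + 392.4 + 304.0 + (-7.6) = 1010.1
(Excluded from the current account — financial account: foreign purchases of domestic corporate bonds 775.2, sale of domestic government bonds to non-residents 536.1, acquisition of a foreign subsidiary by a resident firm (outward FDI) 360.8, domestic pension funds' purchases of foreign equities 314.8; capital account: debt forgiveness received from foreign official creditors 32.7, capital transfers received from emigrants 80.7.)

1010.1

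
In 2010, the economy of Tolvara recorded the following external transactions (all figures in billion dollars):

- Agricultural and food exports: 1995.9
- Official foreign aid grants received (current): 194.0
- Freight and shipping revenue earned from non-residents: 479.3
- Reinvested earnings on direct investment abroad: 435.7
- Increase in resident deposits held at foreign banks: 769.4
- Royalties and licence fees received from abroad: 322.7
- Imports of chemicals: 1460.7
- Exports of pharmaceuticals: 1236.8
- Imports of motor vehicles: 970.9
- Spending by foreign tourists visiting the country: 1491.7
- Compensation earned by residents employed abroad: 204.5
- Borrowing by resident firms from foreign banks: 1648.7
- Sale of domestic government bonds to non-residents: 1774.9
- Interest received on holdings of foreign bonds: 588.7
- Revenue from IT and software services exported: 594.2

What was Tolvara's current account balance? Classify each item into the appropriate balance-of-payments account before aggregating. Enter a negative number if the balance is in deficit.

5111.9

Goods: -970.9 + 1995.9 + 1236.8 - 1460.7 = 801.1
Services: 1491.7 + 479.3 + 594.2 + 322.7 = 2887.9
Primary income: 588.7 + 204.5 + 435.7 = 1228.9
Secondary income: 194.0
Current account = 801.1 + 2887.9 + 1228.9 + 194.0 = 5111.9
(Excluded from the current account — financial account: increase in resident deposits held at foreign banks 769.4, borrowing by resident firms from foreign banks 1648.7, sale of domestic government bonds to non-residents 1774.9.)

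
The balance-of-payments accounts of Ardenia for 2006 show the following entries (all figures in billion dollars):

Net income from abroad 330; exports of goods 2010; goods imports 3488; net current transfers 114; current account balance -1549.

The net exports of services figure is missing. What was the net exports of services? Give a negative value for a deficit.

-515

Current account = goods balance + services balance + net primary income + net secondary income
Sum of the known components = -1034
Net exports of services = CA - (known components) = -1549 - (-1034) = -515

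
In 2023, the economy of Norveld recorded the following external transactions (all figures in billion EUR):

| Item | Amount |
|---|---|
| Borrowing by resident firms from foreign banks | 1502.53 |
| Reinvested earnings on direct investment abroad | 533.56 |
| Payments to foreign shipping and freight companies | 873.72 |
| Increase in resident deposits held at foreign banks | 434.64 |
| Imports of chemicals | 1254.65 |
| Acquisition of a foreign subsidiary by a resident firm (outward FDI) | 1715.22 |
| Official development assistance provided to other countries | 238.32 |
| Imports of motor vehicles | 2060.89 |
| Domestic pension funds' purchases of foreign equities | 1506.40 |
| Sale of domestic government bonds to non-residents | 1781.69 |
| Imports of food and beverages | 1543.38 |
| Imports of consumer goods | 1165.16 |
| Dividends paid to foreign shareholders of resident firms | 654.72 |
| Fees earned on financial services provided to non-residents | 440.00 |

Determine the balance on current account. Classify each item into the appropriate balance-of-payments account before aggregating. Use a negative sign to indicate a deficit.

Goods: -2060.89 - 1543.38 - 1254.65 - 1165.16 = -6024.08
Services: -873.72 + 440.00 = -433.72
Primary income: -654.72 + 533.56 = -121.16
Secondary income: -238.32
Current account = (-6024.08) + (-433.72) + (-121.16) + (-238.32) = -6817.28
(Excluded from the current account — financial account: borrowing by resident firms from foreign banks 1502.53, increase in resident deposits held at foreign banks 434.64, acquisition of a foreign subsidiary by a resident firm (outward FDI) 1715.22, domestic pension funds' purchases of foreign equities 1506.40, sale of domestic government bonds to non-residents 1781.69.)

-6817.28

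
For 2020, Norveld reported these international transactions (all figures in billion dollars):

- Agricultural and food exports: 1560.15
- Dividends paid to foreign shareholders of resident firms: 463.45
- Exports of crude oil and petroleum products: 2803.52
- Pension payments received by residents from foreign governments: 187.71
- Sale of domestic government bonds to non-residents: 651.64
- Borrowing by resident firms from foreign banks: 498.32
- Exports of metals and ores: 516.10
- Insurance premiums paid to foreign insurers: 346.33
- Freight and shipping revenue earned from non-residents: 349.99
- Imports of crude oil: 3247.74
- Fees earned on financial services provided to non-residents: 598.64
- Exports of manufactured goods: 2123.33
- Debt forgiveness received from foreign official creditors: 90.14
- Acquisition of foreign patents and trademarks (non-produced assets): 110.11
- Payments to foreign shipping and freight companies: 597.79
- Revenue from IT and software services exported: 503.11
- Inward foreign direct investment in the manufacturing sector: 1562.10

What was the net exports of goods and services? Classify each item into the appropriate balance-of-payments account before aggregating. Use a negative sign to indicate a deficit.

Goods: 2123.33 - 3247.74 + 1560.15 + 516.10 + 2803.52 = 3755.36
Services: -346.33 + 598.64 - 597.79 + 349.99 + 503.11 = 507.62
Trade balance = 3755.36 + 507.62 = 4262.98
(Excluded from the trade balance — primary income: dividends paid to foreign shareholders of resident firms 463.45; secondary income: pension payments received by residents from foreign governments 187.71; financial account: sale of domestic government bonds to non-residents 651.64, borrowing by resident firms from foreign banks 498.32, inward foreign direct investment in the manufacturing sector 1562.10; capital account: debt forgiveness received from foreign official creditors 90.14, acquisition of foreign patents and trademarks (non-produced assets) 110.11.)

4262.98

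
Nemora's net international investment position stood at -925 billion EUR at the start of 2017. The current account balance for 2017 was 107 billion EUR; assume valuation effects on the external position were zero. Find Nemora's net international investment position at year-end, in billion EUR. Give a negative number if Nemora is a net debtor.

With no valuation effects, change in NIIP = current account = 107
End-of-year NIIP = -925 + 107 = -818

-818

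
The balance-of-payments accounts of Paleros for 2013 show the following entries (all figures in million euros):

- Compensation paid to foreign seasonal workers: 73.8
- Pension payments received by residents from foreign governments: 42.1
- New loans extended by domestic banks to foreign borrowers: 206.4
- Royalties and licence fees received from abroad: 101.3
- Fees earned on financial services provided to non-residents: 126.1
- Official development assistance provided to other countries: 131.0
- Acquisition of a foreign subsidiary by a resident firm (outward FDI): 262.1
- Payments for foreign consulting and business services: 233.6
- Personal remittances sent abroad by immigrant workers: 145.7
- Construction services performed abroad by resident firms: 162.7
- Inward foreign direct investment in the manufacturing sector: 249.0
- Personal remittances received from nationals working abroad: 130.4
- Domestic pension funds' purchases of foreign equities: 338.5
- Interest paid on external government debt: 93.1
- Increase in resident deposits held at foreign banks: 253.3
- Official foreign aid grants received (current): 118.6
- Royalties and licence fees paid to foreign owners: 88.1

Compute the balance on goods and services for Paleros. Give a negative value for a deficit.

Services: -233.6 - 88.1 + 162.7 + 101.3 + 126.1 = 68.4
Trade balance = 0.0 + 68.4 = 68.4
(Excluded from the trade balance — primary income: compensation paid to foreign seasonal workers 73.8, interest paid on external government debt 93.1; secondary income: pension payments received by residents from foreign governments 42.1, official development assistance provided to other countries 131.0, personal remittances sent abroad by immigrant workers 145.7, personal remittances received from nationals working abroad 130.4, official foreign aid grants received (current) 118.6; financial account: new loans extended by domestic banks to foreign borrowers 206.4, acquisition of a foreign subsidiary by a resident firm (outward FDI) 262.1, inward foreign direct investment in the manufacturing sector 249.0, domestic pension funds' purchases of foreign equities 338.5, increase in resident deposits held at foreign banks 253.3.)

68.4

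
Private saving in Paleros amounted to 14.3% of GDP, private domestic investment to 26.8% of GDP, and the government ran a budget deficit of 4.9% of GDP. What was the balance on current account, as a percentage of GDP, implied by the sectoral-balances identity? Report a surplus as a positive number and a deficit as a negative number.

-17.4

By the sectoral-balances identity, CA = (S_private - I) + (T - G).
Private balance = 14.3 - 26.8 = -12.5
Government balance (T - G) = -4.9
CA = -12.5 + (-4.9) = -17.4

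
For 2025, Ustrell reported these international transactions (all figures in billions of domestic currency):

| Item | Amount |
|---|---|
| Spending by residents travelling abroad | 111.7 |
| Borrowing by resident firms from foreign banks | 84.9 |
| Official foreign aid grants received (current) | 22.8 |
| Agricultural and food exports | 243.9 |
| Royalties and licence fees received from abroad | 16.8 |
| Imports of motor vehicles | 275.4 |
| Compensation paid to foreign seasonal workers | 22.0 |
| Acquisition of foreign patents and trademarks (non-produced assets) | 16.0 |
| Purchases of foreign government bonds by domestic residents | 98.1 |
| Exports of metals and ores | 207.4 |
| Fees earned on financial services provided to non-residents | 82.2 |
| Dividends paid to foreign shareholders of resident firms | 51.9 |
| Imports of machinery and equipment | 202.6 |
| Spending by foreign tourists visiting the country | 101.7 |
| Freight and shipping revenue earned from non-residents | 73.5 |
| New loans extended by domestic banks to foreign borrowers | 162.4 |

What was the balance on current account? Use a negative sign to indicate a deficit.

84.7

Goods: -202.6 + 207.4 + 243.9 - 275.4 = -26.7
Services: 73.5 + 82.2 - 111.7 + 101.7 + 16.8 = 162.5
Primary income: -22.0 - 51.9 = -73.9
Secondary income: 22.8
Current account = (-26.7) + 162.5 + (-73.9) + 22.8 = 84.7
(Excluded from the current account — financial account: borrowing by resident firms from foreign banks 84.9, purchases of foreign government bonds by domestic residents 98.1, new loans extended by domestic banks to foreign borrowers 162.4; capital account: acquisition of foreign patents and trademarks (non-produced assets) 16.0.)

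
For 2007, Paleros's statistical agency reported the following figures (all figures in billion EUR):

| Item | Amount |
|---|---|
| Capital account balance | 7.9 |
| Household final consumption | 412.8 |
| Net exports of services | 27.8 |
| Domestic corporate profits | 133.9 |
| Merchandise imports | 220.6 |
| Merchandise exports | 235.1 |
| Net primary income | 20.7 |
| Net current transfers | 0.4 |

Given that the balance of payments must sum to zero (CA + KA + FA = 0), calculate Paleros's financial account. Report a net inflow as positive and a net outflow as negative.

-71.3

Goods balance = 235.1 - 220.6 = 14.5
Services balance = 27.8
Trade balance (goods + services) = 14.5 + 27.8 = 42.3
Net primary income = 20.7
Net secondary income = 0.4
Current account = 42.3 + 20.7 + 0.4 = 63.4
Financial account = -(63.4 + 7.9) = -71.3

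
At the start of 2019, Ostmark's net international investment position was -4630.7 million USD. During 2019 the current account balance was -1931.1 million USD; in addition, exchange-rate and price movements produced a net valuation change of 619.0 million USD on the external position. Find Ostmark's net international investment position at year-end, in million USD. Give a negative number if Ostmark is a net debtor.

-5942.8

Change in NIIP = current account + net valuation change = -1931.1 + 619.0 = -1312.1
End-of-year NIIP = -4630.7 + (-1312.1) = -5942.8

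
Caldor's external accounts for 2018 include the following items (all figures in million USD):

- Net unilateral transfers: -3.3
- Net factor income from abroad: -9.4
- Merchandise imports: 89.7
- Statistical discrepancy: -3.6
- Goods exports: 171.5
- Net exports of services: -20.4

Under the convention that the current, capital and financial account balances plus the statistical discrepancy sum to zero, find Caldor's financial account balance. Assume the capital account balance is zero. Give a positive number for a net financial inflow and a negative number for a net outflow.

-45.1

Goods balance = 171.5 - 89.7 = 81.8
Services balance = -20.4
Trade balance (goods + services) = 81.8 + (-20.4) = 61.4
Net primary income = -9.4
Net secondary income = -3.3
Current account = 61.4 + (-9.4) + (-3.3) = 48.7
Financial account = -(48.7 + (-3.6)) = -45.1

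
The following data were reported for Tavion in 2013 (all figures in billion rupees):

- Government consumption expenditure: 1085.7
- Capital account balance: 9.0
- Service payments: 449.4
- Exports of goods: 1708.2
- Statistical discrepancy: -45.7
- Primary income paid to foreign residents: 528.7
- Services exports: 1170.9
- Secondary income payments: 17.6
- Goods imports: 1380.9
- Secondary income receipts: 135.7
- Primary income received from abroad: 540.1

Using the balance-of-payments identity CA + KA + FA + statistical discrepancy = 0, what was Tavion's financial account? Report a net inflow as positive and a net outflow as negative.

-1141.6

Goods balance = 1708.2 - 1380.9 = 327.3
Services balance = 1170.9 - 449.4 = 721.5
Trade balance (goods + services) = 327.3 + 721.5 = 1048.8
Net primary income = 540.1 - 528.7 = 11.4
Net secondary income = 135.7 - 17.6 = 118.1
Current account = 1048.8 + 11.4 + 118.1 = 1178.3
Financial account = -(1178.3 + 9.0 + (-45.7)) = -1141.6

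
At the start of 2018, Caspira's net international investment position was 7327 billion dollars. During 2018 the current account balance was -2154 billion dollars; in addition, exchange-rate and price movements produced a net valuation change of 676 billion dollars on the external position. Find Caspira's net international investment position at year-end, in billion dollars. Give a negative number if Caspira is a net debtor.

Change in NIIP = current account + net valuation change = -2154 + 676 = -1478
End-of-year NIIP = 7327 + (-1478) = 5849

5849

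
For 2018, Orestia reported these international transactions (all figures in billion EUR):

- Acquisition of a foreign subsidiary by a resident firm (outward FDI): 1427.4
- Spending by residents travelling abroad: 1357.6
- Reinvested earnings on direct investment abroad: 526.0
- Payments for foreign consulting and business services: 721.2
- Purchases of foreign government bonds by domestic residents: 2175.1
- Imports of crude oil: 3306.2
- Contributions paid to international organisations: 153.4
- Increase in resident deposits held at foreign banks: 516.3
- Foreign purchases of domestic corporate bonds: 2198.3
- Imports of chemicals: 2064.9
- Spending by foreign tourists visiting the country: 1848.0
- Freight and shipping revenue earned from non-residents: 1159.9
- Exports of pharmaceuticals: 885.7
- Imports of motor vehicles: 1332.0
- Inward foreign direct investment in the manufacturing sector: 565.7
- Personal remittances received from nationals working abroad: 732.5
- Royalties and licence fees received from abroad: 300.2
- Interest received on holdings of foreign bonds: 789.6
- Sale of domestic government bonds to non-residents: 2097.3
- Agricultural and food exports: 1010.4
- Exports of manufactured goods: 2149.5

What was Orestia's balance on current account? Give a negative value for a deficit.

Goods: -1332.0 + 2149.5 + 1010.4 + 885.7 - 2064.9 - 3306.2 = -2657.5
Services: 1159.9 + 1848.0 - 721.2 + 300.2 - 1357.6 = 1229.3
Primary income: 789.6 + 526.0 = 1315.6
Secondary income: -153.4 + 732.5 = 579.1
Current account = (-2657.5) + 1229.3 + 1315.6 + 579.1 = 466.5
(Excluded from the current account — financial account: acquisition of a foreign subsidiary by a resident firm (outward FDI) 1427.4, purchases of foreign government bonds by domestic residents 2175.1, increase in resident deposits held at foreign banks 516.3, foreign purchases of domestic corporate bonds 2198.3, inward foreign direct investment in the manufacturing sector 565.7, sale of domestic government bonds to non-residents 2097.3.)

466.5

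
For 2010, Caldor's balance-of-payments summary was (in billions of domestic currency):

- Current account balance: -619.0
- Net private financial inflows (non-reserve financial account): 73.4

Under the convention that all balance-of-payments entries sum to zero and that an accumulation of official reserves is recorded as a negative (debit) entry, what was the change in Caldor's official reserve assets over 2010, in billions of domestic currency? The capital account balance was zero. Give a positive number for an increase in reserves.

-545.6

Official reserve transactions balance = -((-619.0) + 73.4) = 545.6
An accumulation of reserves is recorded as a debit (negative entry), so the change in the stock of reserves is the negative of that balance.
Change in official reserves = -(545.6) = -545.6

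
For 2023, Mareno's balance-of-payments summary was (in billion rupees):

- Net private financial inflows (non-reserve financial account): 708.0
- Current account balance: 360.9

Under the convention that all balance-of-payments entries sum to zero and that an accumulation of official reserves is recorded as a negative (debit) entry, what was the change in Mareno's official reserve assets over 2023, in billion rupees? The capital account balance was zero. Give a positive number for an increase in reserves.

1068.9

Official reserve transactions balance = -(360.9 + 708.0) = -1068.9
An accumulation of reserves is recorded as a debit (negative entry), so the change in the stock of reserves is the negative of that balance.
Change in official reserves = -(-1068.9) = 1068.9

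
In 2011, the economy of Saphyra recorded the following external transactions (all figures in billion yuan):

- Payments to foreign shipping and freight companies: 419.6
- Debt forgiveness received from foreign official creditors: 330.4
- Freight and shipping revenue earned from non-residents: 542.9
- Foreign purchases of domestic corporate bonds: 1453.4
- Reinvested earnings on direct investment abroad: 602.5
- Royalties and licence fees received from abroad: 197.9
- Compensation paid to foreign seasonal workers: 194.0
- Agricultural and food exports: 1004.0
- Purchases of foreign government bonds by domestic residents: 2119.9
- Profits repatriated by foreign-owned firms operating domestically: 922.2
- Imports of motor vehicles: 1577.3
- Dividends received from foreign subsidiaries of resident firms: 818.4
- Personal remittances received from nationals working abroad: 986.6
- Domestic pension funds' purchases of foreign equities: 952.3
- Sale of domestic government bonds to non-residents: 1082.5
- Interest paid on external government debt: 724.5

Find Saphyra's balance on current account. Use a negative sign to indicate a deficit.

314.7

Goods: 1004.0 - 1577.3 = -573.3
Services: 197.9 + 542.9 - 419.6 = 321.2
Primary income: 602.5 + 818.4 - 922.2 - 194.0 - 724.5 = -419.8
Secondary income: 986.6
Current account = (-573.3) + 321.2 + (-419.8) + 986.6 = 314.7
(Excluded from the current account — capital account: debt forgiveness received from foreign official creditors 330.4; financial account: foreign purchases of domestic corporate bonds 1453.4, purchases of foreign government bonds by domestic residents 2119.9, domestic pension funds' purchases of foreign equities 952.3, sale of domestic government bonds to non-residents 1082.5.)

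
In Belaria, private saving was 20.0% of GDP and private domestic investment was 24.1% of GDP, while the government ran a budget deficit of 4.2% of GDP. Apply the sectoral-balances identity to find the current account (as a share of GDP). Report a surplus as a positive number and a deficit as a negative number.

By the sectoral-balances identity, CA = (S_private - I) + (T - G).
Private balance = 20.0 - 24.1 = -4.1
Government balance (T - G) = -4.2
CA = -4.1 + (-4.2) = -8.3

-8.3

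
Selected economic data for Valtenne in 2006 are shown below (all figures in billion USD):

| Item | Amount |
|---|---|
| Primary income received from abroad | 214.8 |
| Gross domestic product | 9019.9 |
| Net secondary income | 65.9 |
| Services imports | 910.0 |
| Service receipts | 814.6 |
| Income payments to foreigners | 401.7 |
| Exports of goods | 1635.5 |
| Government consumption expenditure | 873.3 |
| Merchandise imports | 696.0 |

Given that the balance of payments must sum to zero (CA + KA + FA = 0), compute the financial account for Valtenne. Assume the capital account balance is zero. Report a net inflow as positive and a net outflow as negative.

-723.1

Goods balance = 1635.5 - 696.0 = 939.5
Services balance = 814.6 - 910.0 = -95.4
Trade balance (goods + services) = 939.5 + (-95.4) = 844.1
Net primary income = 214.8 - 401.7 = -186.9
Net secondary income = 65.9
Current account = 844.1 + (-186.9) + 65.9 = 723.1
Financial account = -(723.1) = -723.1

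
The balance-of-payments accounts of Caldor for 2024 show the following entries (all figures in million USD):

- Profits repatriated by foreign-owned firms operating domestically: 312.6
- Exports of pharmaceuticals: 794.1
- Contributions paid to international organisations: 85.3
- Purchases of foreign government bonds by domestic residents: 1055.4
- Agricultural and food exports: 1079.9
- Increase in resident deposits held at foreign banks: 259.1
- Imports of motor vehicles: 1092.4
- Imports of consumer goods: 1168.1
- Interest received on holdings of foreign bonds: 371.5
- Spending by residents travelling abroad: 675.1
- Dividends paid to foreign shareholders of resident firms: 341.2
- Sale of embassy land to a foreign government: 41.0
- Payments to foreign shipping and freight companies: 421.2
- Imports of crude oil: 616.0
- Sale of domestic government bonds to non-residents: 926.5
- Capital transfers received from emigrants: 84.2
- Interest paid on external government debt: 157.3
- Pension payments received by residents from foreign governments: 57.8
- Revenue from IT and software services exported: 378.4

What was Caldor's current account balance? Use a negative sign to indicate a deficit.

-2187.5

Goods: -1168.1 + 1079.9 + 794.1 - 616.0 - 1092.4 = -1002.5
Services: -421.2 - 675.1 + 378.4 = -717.9
Primary income: -312.6 - 341.2 + 371.5 - 157.3 = -439.6
Secondary income: -85.3 + 57.8 = -27.5
Current account = (-1002.5) + (-717.9) + (-439.6) + (-27.5) = -2187.5
(Excluded from the current account — financial account: purchases of foreign government bonds by domestic residents 1055.4, increase in resident deposits held at foreign banks 259.1, sale of domestic government bonds to non-residents 926.5; capital account: sale of embassy land to a foreign government 41.0, capital transfers received from emigrants 84.2.)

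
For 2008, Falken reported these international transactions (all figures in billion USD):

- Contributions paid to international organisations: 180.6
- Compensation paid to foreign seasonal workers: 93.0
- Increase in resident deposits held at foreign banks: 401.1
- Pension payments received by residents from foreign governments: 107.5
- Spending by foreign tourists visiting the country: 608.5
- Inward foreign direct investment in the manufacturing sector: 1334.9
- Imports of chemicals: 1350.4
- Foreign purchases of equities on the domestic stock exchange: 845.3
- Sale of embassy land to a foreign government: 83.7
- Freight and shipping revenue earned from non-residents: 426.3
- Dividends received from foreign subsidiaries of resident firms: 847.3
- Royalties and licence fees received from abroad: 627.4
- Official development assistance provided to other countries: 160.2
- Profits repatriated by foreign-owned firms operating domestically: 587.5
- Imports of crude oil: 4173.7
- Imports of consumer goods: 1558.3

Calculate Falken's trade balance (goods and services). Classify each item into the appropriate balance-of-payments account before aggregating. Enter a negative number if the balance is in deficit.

-5420.2

Goods: -1558.3 - 4173.7 - 1350.4 = -7082.4
Services: 627.4 + 608.5 + 426.3 = 1662.2
Trade balance = -7082.4 + 1662.2 = -5420.2
(Excluded from the trade balance — secondary income: contributions paid to international organisations 180.6, pension payments received by residents from foreign governments 107.5, official development assistance provided to other countries 160.2; primary income: compensation paid to foreign seasonal workers 93.0, dividends received from foreign subsidiaries of resident firms 847.3, profits repatriated by foreign-owned firms operating domestically 587.5; financial account: increase in resident deposits held at foreign banks 401.1, inward foreign direct investment in the manufacturing sector 1334.9, foreign purchases of equities on the domestic stock exchange 845.3; capital account: sale of embassy land to a foreign government 83.7.)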